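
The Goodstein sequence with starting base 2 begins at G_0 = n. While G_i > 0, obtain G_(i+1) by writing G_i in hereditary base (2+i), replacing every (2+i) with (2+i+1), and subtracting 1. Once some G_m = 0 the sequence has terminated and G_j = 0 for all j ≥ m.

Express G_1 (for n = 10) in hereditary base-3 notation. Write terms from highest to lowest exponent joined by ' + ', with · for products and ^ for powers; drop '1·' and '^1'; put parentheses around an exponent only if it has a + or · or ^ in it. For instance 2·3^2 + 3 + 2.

3^(3 + 1) + 2

10 —HB2→ 2^(2 + 1) + 2 —bump→ 3^(3 + 1) + 3 = 84 —(−1)→ 83
83 —HB3→ 3^(3 + 1) + 2 —bump→ 4^(4 + 1) + 2 = 1026 —(−1)→ 1025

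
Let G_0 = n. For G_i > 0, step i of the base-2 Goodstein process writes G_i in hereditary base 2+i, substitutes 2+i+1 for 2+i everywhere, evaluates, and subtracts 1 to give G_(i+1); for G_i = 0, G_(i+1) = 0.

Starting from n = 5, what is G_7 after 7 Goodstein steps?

2454

[0] 5 ≡ 2^2 + 1 (base 2). Lift 3: 28. −1: 27.
[1] 27 ≡ 3^3 (base 3). Lift 4: 256. −1: 255.
[2] 255 ≡ 3·4^3 + 3·4^2 + 3·4 + 3 (base 4). Lift 5: 468. −1: 467.
[3] 467 ≡ 3·5^3 + 3·5^2 + 3·5 + 2 (base 5). Lift 6: 776. −1: 775.
[4] 775 ≡ 3·6^3 + 3·6^2 + 3·6 + 1 (base 6). Lift 7: 1198. −1: 1197.
[5] 1197 ≡ 3·7^3 + 3·7^2 + 3·7 (base 7). Lift 8: 1752. −1: 1751.
[6] 1751 ≡ 3·8^3 + 3·8^2 + 2·8 + 7 (base 8). Lift 9: 2455. −1: 2454.
[7] 2454 ≡ 3·9^3 + 3·9^2 + 2·9 + 6 (base 9). Lift 10: 3326. −1: 3325.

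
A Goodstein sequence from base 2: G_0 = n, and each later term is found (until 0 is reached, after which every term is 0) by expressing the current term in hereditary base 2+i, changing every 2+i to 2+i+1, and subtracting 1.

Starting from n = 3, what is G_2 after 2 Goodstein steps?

G_0=3  [base 2] 2 + 1  →[2↦3]→  3 + 1 = 4  −1 ⇒ G_1=3
G_1=3  [base 3] 3  →[3↦4]→  4 = 4  −1 ⇒ G_2=3
G_2=3  [base 4] 3  →[4↦5]→  3 = 3  −1 ⇒ G_3=2

3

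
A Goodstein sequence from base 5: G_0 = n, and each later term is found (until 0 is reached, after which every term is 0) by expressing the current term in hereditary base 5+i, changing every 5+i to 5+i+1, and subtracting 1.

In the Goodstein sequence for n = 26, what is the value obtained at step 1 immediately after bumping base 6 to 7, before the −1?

49

step 0: 26 = 5^2 + 1; sub 6 for 5: 6^2 + 1; = 37; G_1 = 37−1 = 36
step 1: 36 = 6^2; sub 7 for 6: 7^2; = 49; G_2 = 49−1 = 48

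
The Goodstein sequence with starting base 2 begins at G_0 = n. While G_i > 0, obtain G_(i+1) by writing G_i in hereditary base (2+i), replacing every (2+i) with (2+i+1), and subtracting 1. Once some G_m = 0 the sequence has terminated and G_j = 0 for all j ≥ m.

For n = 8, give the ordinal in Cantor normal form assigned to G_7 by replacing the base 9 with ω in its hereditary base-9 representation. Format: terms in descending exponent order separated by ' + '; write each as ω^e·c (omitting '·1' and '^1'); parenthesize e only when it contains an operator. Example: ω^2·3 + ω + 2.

8 —HB2→ 2^(2 + 1) —bump→ 3^(3 + 1) = 81 —(−1)→ 80
80 —HB3→ 2·3^3 + 2·3^2 + 2·3 + 2 —bump→ 2·4^4 + 2·4^2 + 2·4 + 2 = 554 —(−1)→ 553
553 —HB4→ 2·4^4 + 2·4^2 + 2·4 + 1 —bump→ 2·5^5 + 2·5^2 + 2·5 + 1 = 6311 —(−1)→ 6310
6310 —HB5→ 2·5^5 + 2·5^2 + 2·5 —bump→ 2·6^6 + 2·6^2 + 2·6 = 93396 —(−1)→ 93395
93395 —HB6→ 2·6^6 + 2·6^2 + 6 + 5 —bump→ 2·7^7 + 2·7^2 + 7 + 5 = 1647196 —(−1)→ 1647195
1647195 —HB7→ 2·7^7 + 2·7^2 + 7 + 4 —bump→ 2·8^8 + 2·8^2 + 8 + 4 = 33554572 —(−1)→ 33554571
33554571 —HB8→ 2·8^8 + 2·8^2 + 8 + 3 —bump→ 2·9^9 + 2·9^2 + 9 + 3 = 774841152 —(−1)→ 774841151
774841151 —HB9→ 2·9^9 + 2·9^2 + 9 + 2 —bump→ 2·10^10 + 2·10^2 + 10 + 2 = 20000000212 —(−1)→ 20000000211

ω^ω·2 + ω^2·2 + ω + 2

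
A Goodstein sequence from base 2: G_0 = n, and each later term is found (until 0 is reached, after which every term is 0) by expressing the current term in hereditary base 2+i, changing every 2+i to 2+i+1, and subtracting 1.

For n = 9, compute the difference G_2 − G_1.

942

step 0: 9 = 2^(2 + 1) + 1; sub 3 for 2: 3^(3 + 1) + 1; = 82; G_1 = 82−1 = 81
step 1: 81 = 3^(3 + 1); sub 4 for 3: 4^(4 + 1); = 1024; G_2 = 1024−1 = 1023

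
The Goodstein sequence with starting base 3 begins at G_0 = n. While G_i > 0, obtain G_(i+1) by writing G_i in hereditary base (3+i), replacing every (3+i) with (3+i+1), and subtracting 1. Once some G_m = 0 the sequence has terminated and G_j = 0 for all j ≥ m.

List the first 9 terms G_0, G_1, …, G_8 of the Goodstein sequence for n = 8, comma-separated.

8, 9, 10, 11, 11, 11, 11, 11, 11

G_0=8  [base 3] 2·3 + 2  →[3↦4]→  2·4 + 2 = 10  −1 ⇒ G_1=9
G_1=9  [base 4] 2·4 + 1  →[4↦5]→  2·5 + 1 = 11  −1 ⇒ G_2=10
G_2=10  [base 5] 2·5  →[5↦6]→  2·6 = 12  −1 ⇒ G_3=11
G_3=11  [base 6] 6 + 5  →[6↦7]→  7 + 5 = 12  −1 ⇒ G_4=11
G_4=11  [base 7] 7 + 4  →[7↦8]→  8 + 4 = 12  −1 ⇒ G_5=11
G_5=11  [base 8] 8 + 3  →[8↦9]→  9 + 3 = 12  −1 ⇒ G_6=11
G_6=11  [base 9] 9 + 2  →[9↦10]→  10 + 2 = 12  −1 ⇒ G_7=11
G_7=11  [base 10] 10 + 1  →[10↦11]→  11 + 1 = 12  −1 ⇒ G_8=11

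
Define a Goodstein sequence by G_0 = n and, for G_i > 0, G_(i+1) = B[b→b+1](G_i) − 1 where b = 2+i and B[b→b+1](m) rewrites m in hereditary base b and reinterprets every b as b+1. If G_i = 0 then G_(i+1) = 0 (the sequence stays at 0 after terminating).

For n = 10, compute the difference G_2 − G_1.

942

i=0: 10 = 2^(2 + 1) + 2 (b=2); 2→3: 3^(3 + 1) + 3 = 84; 84−1 = 83
i=1: 83 = 3^(3 + 1) + 2 (b=3); 3→4: 4^(4 + 1) + 2 = 1026; 1026−1 = 1025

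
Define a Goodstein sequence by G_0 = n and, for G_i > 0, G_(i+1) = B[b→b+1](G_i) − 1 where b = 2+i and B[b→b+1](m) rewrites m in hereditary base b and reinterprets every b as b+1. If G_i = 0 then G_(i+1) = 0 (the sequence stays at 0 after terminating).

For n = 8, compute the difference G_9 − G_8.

550623341264

G_0=8  [base 2] 2^(2 + 1)  →[2↦3]→  3^(3 + 1) = 81  −1 ⇒ G_1=80
G_1=80  [base 3] 2·3^3 + 2·3^2 + 2·3 + 2  →[3↦4]→  2·4^4 + 2·4^2 + 2·4 + 2 = 554  −1 ⇒ G_2=553
G_2=553  [base 4] 2·4^4 + 2·4^2 + 2·4 + 1  →[4↦5]→  2·5^5 + 2·5^2 + 2·5 + 1 = 6311  −1 ⇒ G_3=6310
G_3=6310  [base 5] 2·5^5 + 2·5^2 + 2·5  →[5↦6]→  2·6^6 + 2·6^2 + 2·6 = 93396  −1 ⇒ G_4=93395
G_4=93395  [base 6] 2·6^6 + 2·6^2 + 6 + 5  →[6↦7]→  2·7^7 + 2·7^2 + 7 + 5 = 1647196  −1 ⇒ G_5=1647195
G_5=1647195  [base 7] 2·7^7 + 2·7^2 + 7 + 4  →[7↦8]→  2·8^8 + 2·8^2 + 8 + 4 = 33554572  −1 ⇒ G_6=33554571
G_6=33554571  [base 8] 2·8^8 + 2·8^2 + 8 + 3  →[8↦9]→  2·9^9 + 2·9^2 + 9 + 3 = 774841152  −1 ⇒ G_7=774841151
G_7=774841151  [base 9] 2·9^9 + 2·9^2 + 9 + 2  →[9↦10]→  2·10^10 + 2·10^2 + 10 + 2 = 20000000212  −1 ⇒ G_8=20000000211
G_8=20000000211  [base 10] 2·10^10 + 2·10^2 + 10 + 1  →[10↦11]→  2·11^11 + 2·11^2 + 11 + 1 = 570623341476  −1 ⇒ G_9=570623341475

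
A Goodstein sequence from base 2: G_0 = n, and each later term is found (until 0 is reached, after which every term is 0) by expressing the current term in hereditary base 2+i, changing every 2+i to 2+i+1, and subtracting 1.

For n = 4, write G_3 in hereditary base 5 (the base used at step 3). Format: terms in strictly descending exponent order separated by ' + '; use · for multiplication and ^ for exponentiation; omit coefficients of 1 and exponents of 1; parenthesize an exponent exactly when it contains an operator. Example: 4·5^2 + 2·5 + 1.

[0] 4 ≡ 2^2 (base 2). Lift 3: 27. −1: 26.
[1] 26 ≡ 2·3^2 + 2·3 + 2 (base 3). Lift 4: 42. −1: 41.
[2] 41 ≡ 2·4^2 + 2·4 + 1 (base 4). Lift 5: 61. −1: 60.

2·5^2 + 2·5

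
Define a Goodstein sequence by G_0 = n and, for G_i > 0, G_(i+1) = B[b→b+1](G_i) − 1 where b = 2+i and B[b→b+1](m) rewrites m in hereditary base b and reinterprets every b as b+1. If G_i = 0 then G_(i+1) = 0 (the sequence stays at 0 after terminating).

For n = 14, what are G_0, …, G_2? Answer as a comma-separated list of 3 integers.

14, 110, 1281

[0] 14 ≡ 2^(2 + 1) + 2^2 + 2 (base 2). Lift 3: 111. −1: 110.
[1] 110 ≡ 3^(3 + 1) + 3^3 + 2 (base 3). Lift 4: 1282. −1: 1281.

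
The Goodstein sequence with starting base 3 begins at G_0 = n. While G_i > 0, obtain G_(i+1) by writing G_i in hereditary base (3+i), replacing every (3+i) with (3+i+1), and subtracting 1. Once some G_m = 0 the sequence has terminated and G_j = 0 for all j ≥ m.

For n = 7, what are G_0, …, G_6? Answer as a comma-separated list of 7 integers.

7 —HB3→ 2·3 + 1 —bump→ 2·4 + 1 = 9 —(−1)→ 8
8 —HB4→ 2·4 —bump→ 2·5 = 10 —(−1)→ 9
9 —HB5→ 5 + 4 —bump→ 6 + 4 = 10 —(−1)→ 9
9 —HB6→ 6 + 3 —bump→ 7 + 3 = 10 —(−1)→ 9
9 —HB7→ 7 + 2 —bump→ 8 + 2 = 10 —(−1)→ 9
9 —HB8→ 8 + 1 —bump→ 9 + 1 = 10 —(−1)→ 9

7, 8, 9, 9, 9, 9, 9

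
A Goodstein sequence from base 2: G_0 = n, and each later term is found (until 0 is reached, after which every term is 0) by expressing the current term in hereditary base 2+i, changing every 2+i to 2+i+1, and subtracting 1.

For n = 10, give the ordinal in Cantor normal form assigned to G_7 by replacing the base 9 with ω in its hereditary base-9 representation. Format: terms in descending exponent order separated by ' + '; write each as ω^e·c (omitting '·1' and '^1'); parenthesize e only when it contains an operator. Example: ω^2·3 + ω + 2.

ω^ω·5 + ω^5·5 + ω^4·5 + ω^3·5 + ω^2·5 + ω·5 + 2

(0) 10|_2 = 2^(2 + 1) + 2 ↦ 3^(3 + 1) + 3|_3 = 84 ⇒ 83
(1) 83|_3 = 3^(3 + 1) + 2 ↦ 4^(4 + 1) + 2|_4 = 1026 ⇒ 1025
(2) 1025|_4 = 4^(4 + 1) + 1 ↦ 5^(5 + 1) + 1|_5 = 15626 ⇒ 15625
(3) 15625|_5 = 5^(5 + 1) ↦ 6^(6 + 1)|_6 = 279936 ⇒ 279935
(4) 279935|_6 = 5·6^6 + 5·6^5 + 5·6^4 + 5·6^3 + 5·6^2 + 5·6 + 5 ↦ 5·7^7 + 5·7^5 + 5·7^4 + 5·7^3 + 5·7^2 + 5·7 + 5|_7 = 4215755 ⇒ 4215754
(5) 4215754|_7 = 5·7^7 + 5·7^5 + 5·7^4 + 5·7^3 + 5·7^2 + 5·7 + 4 ↦ 5·8^8 + 5·8^5 + 5·8^4 + 5·8^3 + 5·8^2 + 5·8 + 4|_8 = 84073324 ⇒ 84073323
(6) 84073323|_8 = 5·8^8 + 5·8^5 + 5·8^4 + 5·8^3 + 5·8^2 + 5·8 + 3 ↦ 5·9^9 + 5·9^5 + 5·9^4 + 5·9^3 + 5·9^2 + 5·9 + 3|_9 = 1937434593 ⇒ 1937434592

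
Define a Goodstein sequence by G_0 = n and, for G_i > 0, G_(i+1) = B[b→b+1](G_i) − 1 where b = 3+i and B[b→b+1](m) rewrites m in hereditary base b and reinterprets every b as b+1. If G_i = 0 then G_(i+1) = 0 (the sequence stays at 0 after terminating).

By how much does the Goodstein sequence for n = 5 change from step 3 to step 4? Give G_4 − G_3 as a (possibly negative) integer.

step 0: 5 = 3 + 2; sub 4 for 3: 4 + 2; = 6; G_1 = 6−1 = 5
step 1: 5 = 4 + 1; sub 5 for 4: 5 + 1; = 6; G_2 = 6−1 = 5
step 2: 5 = 5; sub 6 for 5: 6; = 6; G_3 = 6−1 = 5
step 3: 5 = 5; sub 7 for 6: 5; = 5; G_4 = 5−1 = 4

-1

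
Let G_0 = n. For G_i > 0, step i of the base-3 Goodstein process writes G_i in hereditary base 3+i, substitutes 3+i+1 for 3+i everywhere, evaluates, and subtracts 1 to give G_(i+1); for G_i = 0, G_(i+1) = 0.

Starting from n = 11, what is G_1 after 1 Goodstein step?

17

step 0: 11 = 3^2 + 2; sub 4 for 3: 4^2 + 2; = 18; G_1 = 18−1 = 17
step 1: 17 = 4^2 + 1; sub 5 for 4: 5^2 + 1; = 26; G_2 = 26−1 = 25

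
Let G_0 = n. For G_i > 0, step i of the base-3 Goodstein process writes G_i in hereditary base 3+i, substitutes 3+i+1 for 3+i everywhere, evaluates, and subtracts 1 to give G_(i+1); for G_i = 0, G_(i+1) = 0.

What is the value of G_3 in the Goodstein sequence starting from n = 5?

i=0: 5 = 3 + 2 (b=3); 3→4: 4 + 2 = 6; 6−1 = 5
i=1: 5 = 4 + 1 (b=4); 4→5: 5 + 1 = 6; 6−1 = 5
i=2: 5 = 5 (b=5); 5→6: 6 = 6; 6−1 = 5
i=3: 5 = 5 (b=6); 6→7: 5 = 5; 5−1 = 4

5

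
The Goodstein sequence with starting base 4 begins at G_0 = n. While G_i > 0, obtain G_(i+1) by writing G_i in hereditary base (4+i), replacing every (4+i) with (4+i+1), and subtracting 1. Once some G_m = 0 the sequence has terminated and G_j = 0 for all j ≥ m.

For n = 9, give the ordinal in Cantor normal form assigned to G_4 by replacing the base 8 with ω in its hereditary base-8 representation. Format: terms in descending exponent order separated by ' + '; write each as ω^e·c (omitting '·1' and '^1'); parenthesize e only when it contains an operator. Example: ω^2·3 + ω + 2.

step 0: 9 = 2·4 + 1; sub 5 for 4: 2·5 + 1; = 11; G_1 = 11−1 = 10
step 1: 10 = 2·5; sub 6 for 5: 2·6; = 12; G_2 = 12−1 = 11
step 2: 11 = 6 + 5; sub 7 for 6: 7 + 5; = 12; G_3 = 12−1 = 11
step 3: 11 = 7 + 4; sub 8 for 7: 8 + 4; = 12; G_4 = 12−1 = 11

ω + 3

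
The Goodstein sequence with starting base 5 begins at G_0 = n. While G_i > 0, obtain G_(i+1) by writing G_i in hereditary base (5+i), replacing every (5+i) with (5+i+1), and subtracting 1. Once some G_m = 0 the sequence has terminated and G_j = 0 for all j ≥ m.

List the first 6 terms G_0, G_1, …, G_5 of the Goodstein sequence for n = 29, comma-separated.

base 5: 29 = 5^2 + 4; at 6: 6^2 + 4 = 40; next = 39
base 6: 39 = 6^2 + 3; at 7: 7^2 + 3 = 52; next = 51
base 7: 51 = 7^2 + 2; at 8: 8^2 + 2 = 66; next = 65
base 8: 65 = 8^2 + 1; at 9: 9^2 + 1 = 82; next = 81
base 9: 81 = 9^2; at 10: 10^2 = 100; next = 99

29, 39, 51, 65, 81, 99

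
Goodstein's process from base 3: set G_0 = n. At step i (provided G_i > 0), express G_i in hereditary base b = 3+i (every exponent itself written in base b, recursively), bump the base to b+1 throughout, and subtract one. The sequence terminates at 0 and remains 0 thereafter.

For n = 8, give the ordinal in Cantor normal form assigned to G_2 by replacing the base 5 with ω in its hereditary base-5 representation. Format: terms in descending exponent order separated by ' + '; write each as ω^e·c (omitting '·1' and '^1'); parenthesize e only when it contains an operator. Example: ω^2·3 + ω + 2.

ω·2

8 —HB3→ 2·3 + 2 —bump→ 2·4 + 2 = 10 —(−1)→ 9
9 —HB4→ 2·4 + 1 —bump→ 2·5 + 1 = 11 —(−1)→ 10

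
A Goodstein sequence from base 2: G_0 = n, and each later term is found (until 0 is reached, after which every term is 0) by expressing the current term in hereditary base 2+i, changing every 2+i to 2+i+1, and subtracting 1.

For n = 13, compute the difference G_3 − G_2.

(0) 13|_2 = 2^(2 + 1) + 2^2 + 1 ↦ 3^(3 + 1) + 3^3 + 1|_3 = 109 ⇒ 108
(1) 108|_3 = 3^(3 + 1) + 3^3 ↦ 4^(4 + 1) + 4^4|_4 = 1280 ⇒ 1279
(2) 1279|_4 = 4^(4 + 1) + 3·4^3 + 3·4^2 + 3·4 + 3 ↦ 5^(5 + 1) + 3·5^3 + 3·5^2 + 3·5 + 3|_5 = 16093 ⇒ 16092

14813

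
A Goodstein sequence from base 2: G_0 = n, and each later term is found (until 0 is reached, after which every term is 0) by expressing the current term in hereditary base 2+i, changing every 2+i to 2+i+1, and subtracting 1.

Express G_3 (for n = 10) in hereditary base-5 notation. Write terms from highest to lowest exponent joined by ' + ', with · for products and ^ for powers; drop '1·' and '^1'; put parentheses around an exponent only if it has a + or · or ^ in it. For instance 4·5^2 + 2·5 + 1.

G_0=10  [base 2] 2^(2 + 1) + 2  →[2↦3]→  3^(3 + 1) + 3 = 84  −1 ⇒ G_1=83
G_1=83  [base 3] 3^(3 + 1) + 2  →[3↦4]→  4^(4 + 1) + 2 = 1026  −1 ⇒ G_2=1025
G_2=1025  [base 4] 4^(4 + 1) + 1  →[4↦5]→  5^(5 + 1) + 1 = 15626  −1 ⇒ G_3=15625
G_3=15625  [base 5] 5^(5 + 1)  →[5↦6]→  6^(6 + 1) = 279936  −1 ⇒ G_4=279935

5^(5 + 1)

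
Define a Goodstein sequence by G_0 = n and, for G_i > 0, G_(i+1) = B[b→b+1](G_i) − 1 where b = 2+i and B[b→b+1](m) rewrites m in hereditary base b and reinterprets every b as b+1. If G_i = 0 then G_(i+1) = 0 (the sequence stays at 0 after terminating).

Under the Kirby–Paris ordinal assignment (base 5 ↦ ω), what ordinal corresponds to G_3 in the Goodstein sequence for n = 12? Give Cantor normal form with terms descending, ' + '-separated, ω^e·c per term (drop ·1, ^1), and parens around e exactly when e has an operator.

ω^(ω + 1) + ω^2·2 + ω·2

G_0 = 12. HB_2(12) = 2^(2 + 1) + 2^2. Bump = 108. G_1 = 107.
G_1 = 107. HB_3(107) = 3^(3 + 1) + 2·3^2 + 2·3 + 2. Bump = 1066. G_2 = 1065.
G_2 = 1065. HB_4(1065) = 4^(4 + 1) + 2·4^2 + 2·4 + 1. Bump = 15686. G_3 = 15685.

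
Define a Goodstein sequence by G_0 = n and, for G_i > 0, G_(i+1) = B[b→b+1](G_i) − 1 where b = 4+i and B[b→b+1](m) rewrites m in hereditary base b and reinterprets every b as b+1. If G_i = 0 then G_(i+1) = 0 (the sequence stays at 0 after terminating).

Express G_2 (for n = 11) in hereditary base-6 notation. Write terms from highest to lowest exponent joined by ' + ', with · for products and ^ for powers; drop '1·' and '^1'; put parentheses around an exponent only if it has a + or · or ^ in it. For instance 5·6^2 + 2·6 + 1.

11 —HB4→ 2·4 + 3 —bump→ 2·5 + 3 = 13 —(−1)→ 12
12 —HB5→ 2·5 + 2 —bump→ 2·6 + 2 = 14 —(−1)→ 13
13 —HB6→ 2·6 + 1 —bump→ 2·7 + 1 = 15 —(−1)→ 14

2·6 + 1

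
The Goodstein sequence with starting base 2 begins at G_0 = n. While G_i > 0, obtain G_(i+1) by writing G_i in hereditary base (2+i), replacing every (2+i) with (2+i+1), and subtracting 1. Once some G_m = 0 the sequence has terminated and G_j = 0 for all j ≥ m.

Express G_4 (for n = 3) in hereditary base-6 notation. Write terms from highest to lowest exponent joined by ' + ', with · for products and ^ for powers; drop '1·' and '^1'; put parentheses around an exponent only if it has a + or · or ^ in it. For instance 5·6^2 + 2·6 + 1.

1

i=0: 3 = 2 + 1 (b=2); 2→3: 3 + 1 = 4; 4−1 = 3
i=1: 3 = 3 (b=3); 3→4: 4 = 4; 4−1 = 3
i=2: 3 = 3 (b=4); 4→5: 3 = 3; 3−1 = 2
i=3: 2 = 2 (b=5); 5→6: 2 = 2; 2−1 = 1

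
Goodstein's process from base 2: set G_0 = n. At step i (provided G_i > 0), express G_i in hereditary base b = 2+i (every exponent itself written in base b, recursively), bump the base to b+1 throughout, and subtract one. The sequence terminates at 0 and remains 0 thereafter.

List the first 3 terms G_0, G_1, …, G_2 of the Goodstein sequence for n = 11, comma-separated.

11, 84, 1027

[0] 11 ≡ 2^(2 + 1) + 2 + 1 (base 2). Lift 3: 85. −1: 84.
[1] 84 ≡ 3^(3 + 1) + 3 (base 3). Lift 4: 1028. −1: 1027.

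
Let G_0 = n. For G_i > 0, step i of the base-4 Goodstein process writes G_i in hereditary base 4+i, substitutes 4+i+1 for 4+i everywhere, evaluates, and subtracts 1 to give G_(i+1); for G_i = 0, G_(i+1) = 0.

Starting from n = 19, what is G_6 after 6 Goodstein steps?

75

i=0: 19 = 4^2 + 3 (b=4); 4→5: 5^2 + 3 = 28; 28−1 = 27
i=1: 27 = 5^2 + 2 (b=5); 5→6: 6^2 + 2 = 38; 38−1 = 37
i=2: 37 = 6^2 + 1 (b=6); 6→7: 7^2 + 1 = 50; 50−1 = 49
i=3: 49 = 7^2 (b=7); 7→8: 8^2 = 64; 64−1 = 63
i=4: 63 = 7·8 + 7 (b=8); 8→9: 7·9 + 7 = 70; 70−1 = 69
i=5: 69 = 7·9 + 6 (b=9); 9→10: 7·10 + 6 = 76; 76−1 = 75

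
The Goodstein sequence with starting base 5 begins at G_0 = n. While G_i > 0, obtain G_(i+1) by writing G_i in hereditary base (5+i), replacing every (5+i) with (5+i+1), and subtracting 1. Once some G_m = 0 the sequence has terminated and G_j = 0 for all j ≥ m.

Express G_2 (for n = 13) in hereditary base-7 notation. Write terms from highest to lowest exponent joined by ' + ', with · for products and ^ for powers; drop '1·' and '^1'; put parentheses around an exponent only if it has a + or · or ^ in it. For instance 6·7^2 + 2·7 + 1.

G_0=13  [base 5] 2·5 + 3  →[5↦6]→  2·6 + 3 = 15  −1 ⇒ G_1=14
G_1=14  [base 6] 2·6 + 2  →[6↦7]→  2·7 + 2 = 16  −1 ⇒ G_2=15
G_2=15  [base 7] 2·7 + 1  →[7↦8]→  2·8 + 1 = 17  −1 ⇒ G_3=16

2·7 + 1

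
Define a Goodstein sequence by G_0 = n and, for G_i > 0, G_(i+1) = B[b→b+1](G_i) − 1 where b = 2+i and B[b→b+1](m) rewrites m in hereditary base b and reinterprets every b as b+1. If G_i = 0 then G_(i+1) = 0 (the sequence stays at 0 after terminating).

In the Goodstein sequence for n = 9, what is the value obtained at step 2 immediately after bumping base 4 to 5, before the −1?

[0] 9 ≡ 2^(2 + 1) + 1 (base 2). Lift 3: 82. −1: 81.
[1] 81 ≡ 3^(3 + 1) (base 3). Lift 4: 1024. −1: 1023.
[2] 1023 ≡ 3·4^4 + 3·4^3 + 3·4^2 + 3·4 + 3 (base 4). Lift 5: 9843. −1: 9842.

9843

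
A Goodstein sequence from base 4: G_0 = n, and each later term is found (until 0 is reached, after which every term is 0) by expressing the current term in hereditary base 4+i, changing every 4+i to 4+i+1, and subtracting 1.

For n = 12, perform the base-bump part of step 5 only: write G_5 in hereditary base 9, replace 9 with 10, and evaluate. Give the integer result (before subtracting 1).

20

base 4: 12 = 3·4; at 5: 3·5 = 15; next = 14
base 5: 14 = 2·5 + 4; at 6: 2·6 + 4 = 16; next = 15
base 6: 15 = 2·6 + 3; at 7: 2·7 + 3 = 17; next = 16
base 7: 16 = 2·7 + 2; at 8: 2·8 + 2 = 18; next = 17
base 8: 17 = 2·8 + 1; at 9: 2·9 + 1 = 19; next = 18
base 9: 18 = 2·9; at 10: 2·10 = 20; next = 19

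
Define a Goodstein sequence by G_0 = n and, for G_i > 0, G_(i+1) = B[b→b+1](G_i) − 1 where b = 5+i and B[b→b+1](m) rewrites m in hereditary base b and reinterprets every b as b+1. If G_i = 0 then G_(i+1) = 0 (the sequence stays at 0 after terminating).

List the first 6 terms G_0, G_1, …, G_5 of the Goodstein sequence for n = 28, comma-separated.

28, 38, 50, 64, 80, 87

step 0: 28 = 5^2 + 3; sub 6 for 5: 6^2 + 3; = 39; G_1 = 39−1 = 38
step 1: 38 = 6^2 + 2; sub 7 for 6: 7^2 + 2; = 51; G_2 = 51−1 = 50
step 2: 50 = 7^2 + 1; sub 8 for 7: 8^2 + 1; = 65; G_3 = 65−1 = 64
step 3: 64 = 8^2; sub 9 for 8: 9^2; = 81; G_4 = 81−1 = 80
step 4: 80 = 8·9 + 8; sub 10 for 9: 8·10 + 8; = 88; G_5 = 88−1 = 87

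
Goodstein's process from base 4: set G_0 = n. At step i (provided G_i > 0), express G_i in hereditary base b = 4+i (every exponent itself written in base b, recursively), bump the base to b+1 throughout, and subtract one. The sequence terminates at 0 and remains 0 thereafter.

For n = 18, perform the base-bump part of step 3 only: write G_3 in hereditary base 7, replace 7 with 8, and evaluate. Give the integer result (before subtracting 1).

G_0 = 18. HB_4(18) = 4^2 + 2. Bump = 27. G_1 = 26.
G_1 = 26. HB_5(26) = 5^2 + 1. Bump = 37. G_2 = 36.
G_2 = 36. HB_6(36) = 6^2. Bump = 49. G_3 = 48.
G_3 = 48. HB_7(48) = 6·7 + 6. Bump = 54. G_4 = 53.

54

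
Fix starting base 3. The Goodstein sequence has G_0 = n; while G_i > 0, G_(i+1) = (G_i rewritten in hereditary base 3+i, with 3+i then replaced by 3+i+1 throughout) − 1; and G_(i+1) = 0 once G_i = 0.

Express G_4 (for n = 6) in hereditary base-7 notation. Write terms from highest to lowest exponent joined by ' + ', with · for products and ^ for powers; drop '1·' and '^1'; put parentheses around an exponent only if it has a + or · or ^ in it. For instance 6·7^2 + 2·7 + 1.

7

G_0 = 6. HB_3(6) = 2·3. Bump = 8. G_1 = 7.
G_1 = 7. HB_4(7) = 4 + 3. Bump = 8. G_2 = 7.
G_2 = 7. HB_5(7) = 5 + 2. Bump = 8. G_3 = 7.
G_3 = 7. HB_6(7) = 6 + 1. Bump = 8. G_4 = 7.
G_4 = 7. HB_7(7) = 7. Bump = 8. G_5 = 7.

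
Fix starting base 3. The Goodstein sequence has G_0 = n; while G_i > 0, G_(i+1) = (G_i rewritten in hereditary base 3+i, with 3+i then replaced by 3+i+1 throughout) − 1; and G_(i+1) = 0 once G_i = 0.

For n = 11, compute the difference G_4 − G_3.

4

step 0: 11 = 3^2 + 2; sub 4 for 3: 4^2 + 2; = 18; G_1 = 18−1 = 17
step 1: 17 = 4^2 + 1; sub 5 for 4: 5^2 + 1; = 26; G_2 = 26−1 = 25
step 2: 25 = 5^2; sub 6 for 5: 6^2; = 36; G_3 = 36−1 = 35
step 3: 35 = 5·6 + 5; sub 7 for 6: 5·7 + 5; = 40; G_4 = 40−1 = 39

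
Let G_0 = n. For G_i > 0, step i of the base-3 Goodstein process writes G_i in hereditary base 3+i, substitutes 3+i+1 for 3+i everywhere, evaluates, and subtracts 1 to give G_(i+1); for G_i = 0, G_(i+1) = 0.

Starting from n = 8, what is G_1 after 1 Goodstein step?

9

[0] 8 ≡ 2·3 + 2 (base 3). Lift 4: 10. −1: 9.
[1] 9 ≡ 2·4 + 1 (base 4). Lift 5: 11. −1: 10.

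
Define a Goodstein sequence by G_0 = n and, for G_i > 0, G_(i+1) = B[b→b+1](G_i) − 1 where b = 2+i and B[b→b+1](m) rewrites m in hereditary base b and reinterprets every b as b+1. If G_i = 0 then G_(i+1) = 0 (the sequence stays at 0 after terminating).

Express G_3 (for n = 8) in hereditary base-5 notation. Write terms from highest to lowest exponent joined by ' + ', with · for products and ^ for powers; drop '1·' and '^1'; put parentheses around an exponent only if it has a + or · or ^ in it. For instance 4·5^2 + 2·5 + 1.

2·5^5 + 2·5^2 + 2·5

G_0=8  [base 2] 2^(2 + 1)  →[2↦3]→  3^(3 + 1) = 81  −1 ⇒ G_1=80
G_1=80  [base 3] 2·3^3 + 2·3^2 + 2·3 + 2  →[3↦4]→  2·4^4 + 2·4^2 + 2·4 + 2 = 554  −1 ⇒ G_2=553
G_2=553  [base 4] 2·4^4 + 2·4^2 + 2·4 + 1  →[4↦5]→  2·5^5 + 2·5^2 + 2·5 + 1 = 6311  −1 ⇒ G_3=6310
G_3=6310  [base 5] 2·5^5 + 2·5^2 + 2·5  →[5↦6]→  2·6^6 + 2·6^2 + 2·6 = 93396  −1 ⇒ G_4=93395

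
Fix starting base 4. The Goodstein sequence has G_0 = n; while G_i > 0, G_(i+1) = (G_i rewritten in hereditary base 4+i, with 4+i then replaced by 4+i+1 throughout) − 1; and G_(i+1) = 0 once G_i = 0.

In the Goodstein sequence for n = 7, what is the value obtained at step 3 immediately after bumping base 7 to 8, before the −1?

i=0: 7 = 4 + 3 (b=4); 4→5: 5 + 3 = 8; 8−1 = 7
i=1: 7 = 5 + 2 (b=5); 5→6: 6 + 2 = 8; 8−1 = 7
i=2: 7 = 6 + 1 (b=6); 6→7: 7 + 1 = 8; 8−1 = 7

8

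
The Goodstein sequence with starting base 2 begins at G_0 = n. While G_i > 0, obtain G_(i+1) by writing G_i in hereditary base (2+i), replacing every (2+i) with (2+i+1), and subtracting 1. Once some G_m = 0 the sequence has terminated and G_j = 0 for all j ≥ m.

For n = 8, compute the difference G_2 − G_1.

G_0 = 8. HB_2(8) = 2^(2 + 1). Bump = 81. G_1 = 80.
G_1 = 80. HB_3(80) = 2·3^3 + 2·3^2 + 2·3 + 2. Bump = 554. G_2 = 553.

473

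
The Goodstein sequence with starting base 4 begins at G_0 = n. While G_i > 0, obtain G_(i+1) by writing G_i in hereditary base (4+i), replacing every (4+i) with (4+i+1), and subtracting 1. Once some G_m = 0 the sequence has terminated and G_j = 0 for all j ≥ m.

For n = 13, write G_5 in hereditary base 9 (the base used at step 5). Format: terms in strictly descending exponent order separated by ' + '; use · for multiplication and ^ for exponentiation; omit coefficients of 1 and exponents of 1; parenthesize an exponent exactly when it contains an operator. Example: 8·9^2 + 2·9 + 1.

2·9 + 2

G_0=13  [base 4] 3·4 + 1  →[4↦5]→  3·5 + 1 = 16  −1 ⇒ G_1=15
G_1=15  [base 5] 3·5  →[5↦6]→  3·6 = 18  −1 ⇒ G_2=17
G_2=17  [base 6] 2·6 + 5  →[6↦7]→  2·7 + 5 = 19  −1 ⇒ G_3=18
G_3=18  [base 7] 2·7 + 4  →[7↦8]→  2·8 + 4 = 20  −1 ⇒ G_4=19
G_4=19  [base 8] 2·8 + 3  →[8↦9]→  2·9 + 3 = 21  −1 ⇒ G_5=20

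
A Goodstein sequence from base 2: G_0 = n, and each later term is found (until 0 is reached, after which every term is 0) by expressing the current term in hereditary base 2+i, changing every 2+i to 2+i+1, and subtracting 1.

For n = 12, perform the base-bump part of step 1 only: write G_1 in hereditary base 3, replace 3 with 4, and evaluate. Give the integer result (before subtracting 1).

12 —HB2→ 2^(2 + 1) + 2^2 —bump→ 3^(3 + 1) + 3^3 = 108 —(−1)→ 107
107 —HB3→ 3^(3 + 1) + 2·3^2 + 2·3 + 2 —bump→ 4^(4 + 1) + 2·4^2 + 2·4 + 2 = 1066 —(−1)→ 1065

1066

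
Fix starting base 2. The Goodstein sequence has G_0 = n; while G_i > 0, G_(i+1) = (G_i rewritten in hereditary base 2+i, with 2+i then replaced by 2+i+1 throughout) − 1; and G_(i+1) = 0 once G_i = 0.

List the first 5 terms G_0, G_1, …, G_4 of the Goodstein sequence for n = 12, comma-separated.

[0] 12 ≡ 2^(2 + 1) + 2^2 (base 2). Lift 3: 108. −1: 107.
[1] 107 ≡ 3^(3 + 1) + 2·3^2 + 2·3 + 2 (base 3). Lift 4: 1066. −1: 1065.
[2] 1065 ≡ 4^(4 + 1) + 2·4^2 + 2·4 + 1 (base 4). Lift 5: 15686. −1: 15685.
[3] 15685 ≡ 5^(5 + 1) + 2·5^2 + 2·5 (base 5). Lift 6: 280020. −1: 280019.

12, 107, 1065, 15685, 280019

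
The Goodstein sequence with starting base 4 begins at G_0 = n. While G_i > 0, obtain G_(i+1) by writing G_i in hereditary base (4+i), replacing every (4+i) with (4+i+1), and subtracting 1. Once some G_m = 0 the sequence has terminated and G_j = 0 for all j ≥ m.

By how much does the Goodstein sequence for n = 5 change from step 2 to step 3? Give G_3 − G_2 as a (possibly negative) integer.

-1

step 0: 5 = 4 + 1; sub 5 for 4: 5 + 1; = 6; G_1 = 6−1 = 5
step 1: 5 = 5; sub 6 for 5: 6; = 6; G_2 = 6−1 = 5
step 2: 5 = 5; sub 7 for 6: 5; = 5; G_3 = 5−1 = 4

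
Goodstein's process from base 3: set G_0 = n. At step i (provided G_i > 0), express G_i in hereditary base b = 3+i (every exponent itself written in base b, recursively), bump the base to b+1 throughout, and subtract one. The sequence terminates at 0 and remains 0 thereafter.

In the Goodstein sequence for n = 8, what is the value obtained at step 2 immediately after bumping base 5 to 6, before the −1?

base 3: 8 = 2·3 + 2; at 4: 2·4 + 2 = 10; next = 9
base 4: 9 = 2·4 + 1; at 5: 2·5 + 1 = 11; next = 10
base 5: 10 = 2·5; at 6: 2·6 = 12; next = 11

12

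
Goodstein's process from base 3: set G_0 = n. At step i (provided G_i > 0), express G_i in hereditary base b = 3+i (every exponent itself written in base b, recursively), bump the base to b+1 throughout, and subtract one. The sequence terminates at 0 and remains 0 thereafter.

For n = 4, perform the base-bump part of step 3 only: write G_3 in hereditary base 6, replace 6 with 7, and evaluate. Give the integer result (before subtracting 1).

3

(0) 4|_3 = 3 + 1 ↦ 4 + 1|_4 = 5 ⇒ 4
(1) 4|_4 = 4 ↦ 5|_5 = 5 ⇒ 4
(2) 4|_5 = 4 ↦ 4|_6 = 4 ⇒ 3
(3) 3|_6 = 3 ↦ 3|_7 = 3 ⇒ 2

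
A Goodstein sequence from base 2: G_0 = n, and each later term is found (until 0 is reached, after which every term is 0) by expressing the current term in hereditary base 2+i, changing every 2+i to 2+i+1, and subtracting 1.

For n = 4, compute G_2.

41

base 2: 4 = 2^2; at 3: 3^3 = 27; next = 26
base 3: 26 = 2·3^2 + 2·3 + 2; at 4: 2·4^2 + 2·4 + 2 = 42; next = 41
base 4: 41 = 2·4^2 + 2·4 + 1; at 5: 2·5^2 + 2·5 + 1 = 61; next = 60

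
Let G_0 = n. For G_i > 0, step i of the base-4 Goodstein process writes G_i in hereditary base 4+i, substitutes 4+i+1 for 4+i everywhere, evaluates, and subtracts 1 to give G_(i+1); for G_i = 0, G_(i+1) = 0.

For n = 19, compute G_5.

69

i=0: 19 = 4^2 + 3 (b=4); 4→5: 5^2 + 3 = 28; 28−1 = 27
i=1: 27 = 5^2 + 2 (b=5); 5→6: 6^2 + 2 = 38; 38−1 = 37
i=2: 37 = 6^2 + 1 (b=6); 6→7: 7^2 + 1 = 50; 50−1 = 49
i=3: 49 = 7^2 (b=7); 7→8: 8^2 = 64; 64−1 = 63
i=4: 63 = 7·8 + 7 (b=8); 8→9: 7·9 + 7 = 70; 70−1 = 69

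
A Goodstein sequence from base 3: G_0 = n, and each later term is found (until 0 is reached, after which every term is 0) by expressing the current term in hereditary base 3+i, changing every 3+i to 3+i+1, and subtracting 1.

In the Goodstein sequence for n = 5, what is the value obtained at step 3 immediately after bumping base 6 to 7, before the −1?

5

(0) 5|_3 = 3 + 2 ↦ 4 + 2|_4 = 6 ⇒ 5
(1) 5|_4 = 4 + 1 ↦ 5 + 1|_5 = 6 ⇒ 5
(2) 5|_5 = 5 ↦ 6|_6 = 6 ⇒ 5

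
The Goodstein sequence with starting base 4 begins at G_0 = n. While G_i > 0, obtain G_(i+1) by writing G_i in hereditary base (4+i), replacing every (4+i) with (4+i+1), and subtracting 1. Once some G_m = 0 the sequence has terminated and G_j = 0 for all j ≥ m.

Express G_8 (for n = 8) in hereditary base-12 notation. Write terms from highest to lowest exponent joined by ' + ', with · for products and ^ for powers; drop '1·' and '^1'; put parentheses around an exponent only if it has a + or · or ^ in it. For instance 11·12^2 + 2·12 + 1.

G_0 = 8. HB_4(8) = 2·4. Bump = 10. G_1 = 9.
G_1 = 9. HB_5(9) = 5 + 4. Bump = 10. G_2 = 9.
G_2 = 9. HB_6(9) = 6 + 3. Bump = 10. G_3 = 9.
G_3 = 9. HB_7(9) = 7 + 2. Bump = 10. G_4 = 9.
G_4 = 9. HB_8(9) = 8 + 1. Bump = 10. G_5 = 9.
G_5 = 9. HB_9(9) = 9. Bump = 10. G_6 = 9.
G_6 = 9. HB_10(9) = 9. Bump = 9. G_7 = 8.
G_7 = 8. HB_11(8) = 8. Bump = 8. G_8 = 7.
G_8 = 7. HB_12(7) = 7. Bump = 7. G_9 = 6.

7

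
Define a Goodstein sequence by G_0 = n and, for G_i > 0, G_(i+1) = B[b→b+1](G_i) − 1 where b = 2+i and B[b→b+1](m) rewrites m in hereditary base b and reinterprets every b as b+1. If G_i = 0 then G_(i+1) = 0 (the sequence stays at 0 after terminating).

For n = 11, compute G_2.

1027

[0] 11 ≡ 2^(2 + 1) + 2 + 1 (base 2). Lift 3: 85. −1: 84.
[1] 84 ≡ 3^(3 + 1) + 3 (base 3). Lift 4: 1028. −1: 1027.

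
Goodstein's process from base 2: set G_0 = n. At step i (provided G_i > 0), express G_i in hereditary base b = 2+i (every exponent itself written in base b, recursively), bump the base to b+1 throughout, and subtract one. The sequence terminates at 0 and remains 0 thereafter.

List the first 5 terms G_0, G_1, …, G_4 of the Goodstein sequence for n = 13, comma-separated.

(0) 13|_2 = 2^(2 + 1) + 2^2 + 1 ↦ 3^(3 + 1) + 3^3 + 1|_3 = 109 ⇒ 108
(1) 108|_3 = 3^(3 + 1) + 3^3 ↦ 4^(4 + 1) + 4^4|_4 = 1280 ⇒ 1279
(2) 1279|_4 = 4^(4 + 1) + 3·4^3 + 3·4^2 + 3·4 + 3 ↦ 5^(5 + 1) + 3·5^3 + 3·5^2 + 3·5 + 3|_5 = 16093 ⇒ 16092
(3) 16092|_5 = 5^(5 + 1) + 3·5^3 + 3·5^2 + 3·5 + 2 ↦ 6^(6 + 1) + 3·6^3 + 3·6^2 + 3·6 + 2|_6 = 280712 ⇒ 280711

13, 108, 1279, 16092, 280711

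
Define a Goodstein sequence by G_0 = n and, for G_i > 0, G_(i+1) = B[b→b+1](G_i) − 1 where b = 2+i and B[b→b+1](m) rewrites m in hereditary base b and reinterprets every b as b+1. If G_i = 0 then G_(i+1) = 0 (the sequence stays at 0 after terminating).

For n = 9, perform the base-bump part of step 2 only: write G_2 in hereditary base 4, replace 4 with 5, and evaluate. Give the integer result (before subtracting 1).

9843

i=0: 9 = 2^(2 + 1) + 1 (b=2); 2→3: 3^(3 + 1) + 1 = 82; 82−1 = 81
i=1: 81 = 3^(3 + 1) (b=3); 3→4: 4^(4 + 1) = 1024; 1024−1 = 1023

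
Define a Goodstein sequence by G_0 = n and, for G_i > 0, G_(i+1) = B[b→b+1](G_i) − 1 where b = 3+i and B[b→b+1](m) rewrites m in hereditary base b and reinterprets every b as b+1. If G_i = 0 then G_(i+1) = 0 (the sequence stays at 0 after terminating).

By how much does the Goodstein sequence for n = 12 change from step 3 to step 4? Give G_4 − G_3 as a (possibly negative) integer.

12

[0] 12 ≡ 3^2 + 3 (base 3). Lift 4: 20. −1: 19.
[1] 19 ≡ 4^2 + 3 (base 4). Lift 5: 28. −1: 27.
[2] 27 ≡ 5^2 + 2 (base 5). Lift 6: 38. −1: 37.
[3] 37 ≡ 6^2 + 1 (base 6). Lift 7: 50. −1: 49.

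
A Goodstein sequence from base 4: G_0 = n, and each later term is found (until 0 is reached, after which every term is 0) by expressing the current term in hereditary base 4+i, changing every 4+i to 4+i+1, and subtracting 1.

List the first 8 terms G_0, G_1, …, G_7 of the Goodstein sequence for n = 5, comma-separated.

[0] 5 ≡ 4 + 1 (base 4). Lift 5: 6. −1: 5.
[1] 5 ≡ 5 (base 5). Lift 6: 6. −1: 5.
[2] 5 ≡ 5 (base 6). Lift 7: 5. −1: 4.
[3] 4 ≡ 4 (base 7). Lift 8: 4. −1: 3.
[4] 3 ≡ 3 (base 8). Lift 9: 3. −1: 2.
[5] 2 ≡ 2 (base 9). Lift 10: 2. −1: 1.
[6] 1 ≡ 1 (base 10). Lift 11: 1. −1: 0.

5, 5, 5, 4, 3, 2, 1, 0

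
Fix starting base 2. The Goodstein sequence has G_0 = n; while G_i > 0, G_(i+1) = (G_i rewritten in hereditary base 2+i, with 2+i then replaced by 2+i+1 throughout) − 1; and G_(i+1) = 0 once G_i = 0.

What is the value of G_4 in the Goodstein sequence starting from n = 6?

6 —HB2→ 2^2 + 2 —bump→ 3^3 + 3 = 30 —(−1)→ 29
29 —HB3→ 3^3 + 2 —bump→ 4^4 + 2 = 258 —(−1)→ 257
257 —HB4→ 4^4 + 1 —bump→ 5^5 + 1 = 3126 —(−1)→ 3125
3125 —HB5→ 5^5 —bump→ 6^6 = 46656 —(−1)→ 46655
46655 —HB6→ 5·6^5 + 5·6^4 + 5·6^3 + 5·6^2 + 5·6 + 5 —bump→ 5·7^5 + 5·7^4 + 5·7^3 + 5·7^2 + 5·7 + 5 = 98040 —(−1)→ 98039

46655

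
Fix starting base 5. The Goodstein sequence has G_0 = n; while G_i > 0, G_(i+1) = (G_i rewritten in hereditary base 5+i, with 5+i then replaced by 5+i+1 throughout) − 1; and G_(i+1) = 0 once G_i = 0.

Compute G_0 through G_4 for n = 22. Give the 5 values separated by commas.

(0) 22|_5 = 4·5 + 2 ↦ 4·6 + 2|_6 = 26 ⇒ 25
(1) 25|_6 = 4·6 + 1 ↦ 4·7 + 1|_7 = 29 ⇒ 28
(2) 28|_7 = 4·7 ↦ 4·8|_8 = 32 ⇒ 31
(3) 31|_8 = 3·8 + 7 ↦ 3·9 + 7|_9 = 34 ⇒ 33

22, 25, 28, 31, 33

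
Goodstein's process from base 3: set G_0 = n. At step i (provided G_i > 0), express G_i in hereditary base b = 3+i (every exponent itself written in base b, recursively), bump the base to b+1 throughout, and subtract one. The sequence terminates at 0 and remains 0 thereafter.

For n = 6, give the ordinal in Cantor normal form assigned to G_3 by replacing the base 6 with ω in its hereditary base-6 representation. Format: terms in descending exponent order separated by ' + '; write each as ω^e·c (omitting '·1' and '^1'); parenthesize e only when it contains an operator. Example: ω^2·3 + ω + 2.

G_0=6  [base 3] 2·3  →[3↦4]→  2·4 = 8  −1 ⇒ G_1=7
G_1=7  [base 4] 4 + 3  →[4↦5]→  5 + 3 = 8  −1 ⇒ G_2=7
G_2=7  [base 5] 5 + 2  →[5↦6]→  6 + 2 = 8  −1 ⇒ G_3=7
G_3=7  [base 6] 6 + 1  →[6↦7]→  7 + 1 = 8  −1 ⇒ G_4=7

ω + 1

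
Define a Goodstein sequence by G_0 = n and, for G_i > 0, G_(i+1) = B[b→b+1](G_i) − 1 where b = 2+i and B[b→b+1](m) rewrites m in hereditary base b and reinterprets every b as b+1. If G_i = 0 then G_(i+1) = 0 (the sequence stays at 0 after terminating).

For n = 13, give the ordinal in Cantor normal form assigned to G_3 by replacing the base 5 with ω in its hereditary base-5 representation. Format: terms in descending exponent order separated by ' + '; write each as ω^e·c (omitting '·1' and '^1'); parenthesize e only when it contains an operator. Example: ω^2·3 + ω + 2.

step 0: 13 = 2^(2 + 1) + 2^2 + 1; sub 3 for 2: 3^(3 + 1) + 3^3 + 1; = 109; G_1 = 109−1 = 108
step 1: 108 = 3^(3 + 1) + 3^3; sub 4 for 3: 4^(4 + 1) + 4^4; = 1280; G_2 = 1280−1 = 1279
step 2: 1279 = 4^(4 + 1) + 3·4^3 + 3·4^2 + 3·4 + 3; sub 5 for 4: 5^(5 + 1) + 3·5^3 + 3·5^2 + 3·5 + 3; = 16093; G_3 = 16093−1 = 16092
step 3: 16092 = 5^(5 + 1) + 3·5^3 + 3·5^2 + 3·5 + 2; sub 6 for 5: 6^(6 + 1) + 3·6^3 + 3·6^2 + 3·6 + 2; = 280712; G_4 = 280712−1 = 280711

ω^(ω + 1) + ω^3·3 + ω^2·3 + ω·3 + 2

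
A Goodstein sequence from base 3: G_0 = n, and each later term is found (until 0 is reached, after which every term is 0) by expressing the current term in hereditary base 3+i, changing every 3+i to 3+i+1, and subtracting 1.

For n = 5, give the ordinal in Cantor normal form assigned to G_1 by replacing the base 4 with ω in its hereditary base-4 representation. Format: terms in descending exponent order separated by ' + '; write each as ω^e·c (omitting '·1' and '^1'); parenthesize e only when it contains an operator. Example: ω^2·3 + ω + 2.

[0] 5 ≡ 3 + 2 (base 3). Lift 4: 6. −1: 5.
[1] 5 ≡ 4 + 1 (base 4). Lift 5: 6. −1: 5.

ω + 1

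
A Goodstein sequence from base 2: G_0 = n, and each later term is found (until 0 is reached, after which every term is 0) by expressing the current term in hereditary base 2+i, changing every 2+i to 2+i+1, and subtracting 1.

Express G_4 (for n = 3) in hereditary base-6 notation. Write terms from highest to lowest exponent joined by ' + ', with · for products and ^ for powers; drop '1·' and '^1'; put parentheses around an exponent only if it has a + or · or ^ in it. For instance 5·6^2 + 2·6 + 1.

1

(0) 3|_2 = 2 + 1 ↦ 3 + 1|_3 = 4 ⇒ 3
(1) 3|_3 = 3 ↦ 4|_4 = 4 ⇒ 3
(2) 3|_4 = 3 ↦ 3|_5 = 3 ⇒ 2
(3) 2|_5 = 2 ↦ 2|_6 = 2 ⇒ 1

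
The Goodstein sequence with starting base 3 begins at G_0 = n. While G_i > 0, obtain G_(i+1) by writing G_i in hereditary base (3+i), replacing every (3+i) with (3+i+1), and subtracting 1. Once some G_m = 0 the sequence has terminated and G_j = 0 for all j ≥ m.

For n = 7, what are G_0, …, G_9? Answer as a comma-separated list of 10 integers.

7 —HB3→ 2·3 + 1 —bump→ 2·4 + 1 = 9 —(−1)→ 8
8 —HB4→ 2·4 —bump→ 2·5 = 10 —(−1)→ 9
9 —HB5→ 5 + 4 —bump→ 6 + 4 = 10 —(−1)→ 9
9 —HB6→ 6 + 3 —bump→ 7 + 3 = 10 —(−1)→ 9
9 —HB7→ 7 + 2 —bump→ 8 + 2 = 10 —(−1)→ 9
9 —HB8→ 8 + 1 —bump→ 9 + 1 = 10 —(−1)→ 9
9 —HB9→ 9 —bump→ 10 = 10 —(−1)→ 9
9 —HB10→ 9 —bump→ 9 = 9 —(−1)→ 8
8 —HB11→ 8 —bump→ 8 = 8 —(−1)→ 7

7, 8, 9, 9, 9, 9, 9, 9, 8, 7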